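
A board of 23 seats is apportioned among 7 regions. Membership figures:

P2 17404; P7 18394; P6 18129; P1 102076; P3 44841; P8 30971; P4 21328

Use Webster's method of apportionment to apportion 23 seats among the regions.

P2: 1, P7: 2, P6: 2, P1: 9, P3: 4, P8: 3, P4: 2

Standard divisor 253143/23 ≈ 11006.217; standard quotas: P2 1.581, P7 1.671, P6 1.647, P1 9.274, P3 4.074, P8 2.814, P4 1.938.
Rounding to the nearest integer gives 2, 2, 2, 9, 4, 3, 2 = 24 seats, so the divisor must be adjusted.
With modified divisor 11800: modified quotas P2 1.475, P7 1.559, P6 1.536, P1 8.651, P3 3.800, P8 2.625, P4 1.807.
Rounding to the nearest integer: P2 1, P7 2, P6 2, P1 9, P3 4, P8 3, P4 2 (total 23).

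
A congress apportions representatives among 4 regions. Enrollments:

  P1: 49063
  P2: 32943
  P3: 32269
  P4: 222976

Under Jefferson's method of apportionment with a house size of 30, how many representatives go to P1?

4

Standard divisor 337251/30 ≈ 11241.7; standard quotas: P1 4.364, P2 2.930, P3 2.870, P4 19.835.
Rounding down gives 4, 2, 2, 19 = 27 seats, so the divisor must be adjusted.
With modified divisor 10659.4: modified quotas P1 4.603, P2 3.091, P3 3.027, P4 20.918.
Rounding down: P1 4, P2 3, P3 3, P4 20 (total 30).
P1 receives 4.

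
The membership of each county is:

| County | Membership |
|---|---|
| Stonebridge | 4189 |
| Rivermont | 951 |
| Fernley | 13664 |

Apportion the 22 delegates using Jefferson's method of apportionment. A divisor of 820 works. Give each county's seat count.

With modified divisor 820: modified quotas Stonebridge 5.109, Rivermont 1.160, Fernley 16.663.
Rounding down: Stonebridge 5, Rivermont 1, Fernley 16 (total 22).

Stonebridge 5; Rivermont 1; Fernley 16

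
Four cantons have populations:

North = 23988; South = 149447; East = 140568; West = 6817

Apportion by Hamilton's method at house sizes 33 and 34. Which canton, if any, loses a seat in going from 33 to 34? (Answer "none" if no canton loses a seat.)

North

At 33 seats: North 3, South 15, East 14, West 1.
At 34 seats: North 2, South 16, East 15, West 1.
North drops from 3 to 2.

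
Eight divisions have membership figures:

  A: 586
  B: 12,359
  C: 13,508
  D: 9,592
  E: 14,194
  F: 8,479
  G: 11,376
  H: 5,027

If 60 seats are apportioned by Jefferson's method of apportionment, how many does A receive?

0

Standard divisor 75121/60 ≈ 1252.017; standard quotas: A 0.468, B 9.871, C 10.789, D 7.661, E 11.337, F 6.772, G 9.086, H 4.015.
Rounding down gives 0, 9, 10, 7, 11, 6, 9, 4 = 56 seats, so the divisor must be adjusted.
With modified divisor 1190: modified quotas A 0.492, B 10.386, C 11.351, D 8.061, E 11.928, F 7.125, G 9.560, H 4.224.
Rounding down: A 0, B 10, C 11, D 8, E 11, F 7, G 9, H 4 (total 60).
A receives 0.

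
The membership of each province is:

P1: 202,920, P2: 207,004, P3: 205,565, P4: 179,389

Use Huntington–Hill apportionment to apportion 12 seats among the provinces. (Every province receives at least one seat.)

P1 3, P2 3, P3 3, P4 3

With divisor 66496: modified quotas P1 3.052, P2 3.113, P3 3.091, P4 2.698.
Geometric-mean thresholds: P1 √(3·4)=3.464, P2 √(3·4)=3.464, P3 √(3·4)=3.464, P4 √(2·3)=2.449.
Each quota rounded against its threshold gives P1 3, P2 3, P3 3, P4 3 (total 12).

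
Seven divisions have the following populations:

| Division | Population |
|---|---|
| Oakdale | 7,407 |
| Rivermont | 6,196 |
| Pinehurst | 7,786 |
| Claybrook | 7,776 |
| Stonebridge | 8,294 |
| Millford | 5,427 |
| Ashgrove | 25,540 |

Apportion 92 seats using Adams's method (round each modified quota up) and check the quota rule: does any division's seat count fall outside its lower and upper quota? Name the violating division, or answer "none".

Standard quotas: Oakdale 9.959, Rivermont 8.331, Pinehurst 10.468, Claybrook 10.455, Stonebridge 11.151, Millford 7.297, Ashgrove 34.339.
Adams allocation: Oakdale 10, Rivermont 8, Pinehurst 11, Claybrook 11, Stonebridge 11, Millford 8, Ashgrove 33.
Ashgrove has quota 34.339 (lower 34, upper 35) but receives 33 — outside the quota interval.

Ashgrove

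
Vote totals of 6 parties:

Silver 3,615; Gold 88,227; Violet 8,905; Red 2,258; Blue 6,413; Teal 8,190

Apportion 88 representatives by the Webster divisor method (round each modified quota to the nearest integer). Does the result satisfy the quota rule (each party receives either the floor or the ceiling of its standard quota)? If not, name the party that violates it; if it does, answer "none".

Gold

Standard quotas: Silver 2.705, Gold 66.016, Violet 6.663, Red 1.690, Blue 4.799, Teal 6.128.
Webster allocation: Silver 3, Gold 65, Violet 7, Red 2, Blue 5, Teal 6.
Gold has quota 66.016 (lower 66, upper 67) but receives 65 — outside the quota interval.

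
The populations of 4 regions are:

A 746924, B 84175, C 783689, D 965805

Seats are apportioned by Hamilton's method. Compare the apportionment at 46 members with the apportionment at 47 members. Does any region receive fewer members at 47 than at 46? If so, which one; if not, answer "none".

B

At 46 seats: A 13, B 2, C 14, D 17.
At 47 seats: A 14, B 1, C 14, D 18.
B drops from 2 to 1.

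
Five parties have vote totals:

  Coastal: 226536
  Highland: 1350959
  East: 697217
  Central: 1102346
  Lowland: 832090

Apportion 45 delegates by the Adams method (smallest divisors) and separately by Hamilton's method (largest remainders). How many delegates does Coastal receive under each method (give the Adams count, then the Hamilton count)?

3 and 2

Adams: Coastal 3, Highland 14, East 7, Central 12, Lowland 9.
Hamilton: Coastal 2, Highland 14, East 8, Central 12, Lowland 9.
Coastal gets 3 under Adams and 2 under Hamilton.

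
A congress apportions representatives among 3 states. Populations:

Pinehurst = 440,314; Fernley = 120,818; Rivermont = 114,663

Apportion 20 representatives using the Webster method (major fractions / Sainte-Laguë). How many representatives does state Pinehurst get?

Standard divisor 675795/20 ≈ 33789.75; standard quotas: Pinehurst 13.031, Fernley 3.576, Rivermont 3.393.
Rounding to the nearest integer gives Pinehurst 13, Fernley 4, Rivermont 3 — total 20, matching the house size, so no adjustment is needed.
Pinehurst receives 13.

13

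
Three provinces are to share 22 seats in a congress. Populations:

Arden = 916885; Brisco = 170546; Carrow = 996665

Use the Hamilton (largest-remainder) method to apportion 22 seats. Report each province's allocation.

Arden=10, Brisco=2, Carrow=10

The standard divisor is 2084096/22 ≈ 94731.636.
Standard quotas: Arden 9.6788, Brisco 1.8003, Carrow 10.5209.
Lower quotas: Arden 9, Brisco 1, Carrow 10 (sum 20, leaving 2 seats).
Remainders in descending order: Brisco 0.8003, Arden 0.6788, Carrow 0.5209.
Largest remainders: Brisco, Arden receive the extra seats.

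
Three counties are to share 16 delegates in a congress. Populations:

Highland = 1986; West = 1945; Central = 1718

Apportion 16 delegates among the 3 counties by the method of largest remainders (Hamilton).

Highland: 6, West: 5, Central: 5

The standard divisor is 5649/16 ≈ 353.062.
Standard quotas: Highland 5.625, West 5.509, Central 4.866.
Lower quotas: Highland 5, West 5, Central 4 (sum 14, leaving 2 seats).
Remainders in descending order: Central 0.866, Highland 0.625, West 0.509.
Largest remainders: Central, Highland receive the extra seats.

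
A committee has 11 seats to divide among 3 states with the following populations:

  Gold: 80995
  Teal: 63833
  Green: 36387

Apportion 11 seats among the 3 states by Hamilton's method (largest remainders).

Standard divisor: 181215 ÷ 11 ≈ 16474.091.
Standard quotas: Gold 4.9165, Teal 3.8748, Green 2.2087.
Lower quotas: Gold 4, Teal 3, Green 2 (sum 9, leaving 2 seats).
Remainders in descending order: Gold 0.9165, Teal 0.8748, Green 0.2087.
Largest remainders: Gold, Teal receive the extra seats.

Gold 5, Teal 4, Green 2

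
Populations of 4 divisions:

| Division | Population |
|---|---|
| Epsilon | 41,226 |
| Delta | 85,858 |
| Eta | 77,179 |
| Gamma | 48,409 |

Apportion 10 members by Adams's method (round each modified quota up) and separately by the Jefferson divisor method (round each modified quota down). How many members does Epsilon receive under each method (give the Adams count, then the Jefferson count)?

Adams: Epsilon 2, Delta 3, Eta 3, Gamma 2.
Jefferson: Epsilon 1, Delta 4, Eta 3, Gamma 2.
Epsilon gets 2 under Adams and 1 under Jefferson.

2 and 1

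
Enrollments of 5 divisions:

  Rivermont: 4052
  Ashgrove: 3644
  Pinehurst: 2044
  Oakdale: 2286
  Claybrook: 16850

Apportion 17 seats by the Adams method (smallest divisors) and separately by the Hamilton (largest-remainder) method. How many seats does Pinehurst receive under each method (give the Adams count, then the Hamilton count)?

2 and 1

Adams: Rivermont 2, Ashgrove 2, Pinehurst 2, Oakdale 2, Claybrook 9.
Hamilton: Rivermont 3, Ashgrove 2, Pinehurst 1, Oakdale 1, Claybrook 10.
Pinehurst gets 2 under Adams and 1 under Hamilton.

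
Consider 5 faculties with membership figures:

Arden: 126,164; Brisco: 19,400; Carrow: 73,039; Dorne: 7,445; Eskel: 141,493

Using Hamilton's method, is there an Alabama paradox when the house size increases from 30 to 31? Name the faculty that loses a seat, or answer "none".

At 30 seats: Arden 10, Brisco 2, Carrow 6, Dorne 1, Eskel 11.
At 31 seats: Arden 11, Brisco 2, Carrow 6, Dorne 0, Eskel 12.
Dorne drops from 1 to 0.

Dorne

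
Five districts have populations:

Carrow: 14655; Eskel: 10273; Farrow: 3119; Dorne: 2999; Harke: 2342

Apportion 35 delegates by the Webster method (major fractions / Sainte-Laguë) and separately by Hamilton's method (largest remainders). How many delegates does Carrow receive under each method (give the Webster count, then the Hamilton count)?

Webster: Carrow 16, Eskel 11, Farrow 3, Dorne 3, Harke 2.
Hamilton: Carrow 15, Eskel 11, Farrow 3, Dorne 3, Harke 3.
Carrow gets 16 under Webster and 15 under Hamilton.

16 and 15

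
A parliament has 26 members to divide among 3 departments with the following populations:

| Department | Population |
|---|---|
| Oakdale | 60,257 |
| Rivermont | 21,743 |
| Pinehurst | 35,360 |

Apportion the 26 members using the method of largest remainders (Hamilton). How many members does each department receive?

Total 117360; standard divisor 117360/26 ≈ 4513.846.
Standard quotas: Oakdale 13.3494, Rivermont 4.8170, Pinehurst 7.8337.
Lower quotas: Oakdale 13, Rivermont 4, Pinehurst 7 (sum 24, leaving 2 seats).
Remainders in descending order: Pinehurst 0.8337, Rivermont 0.8170, Oakdale 0.3494.
Largest remainders: Pinehurst, Rivermont receive the extra seats.

Oakdale: 13; Rivermont: 5; Pinehurst: 8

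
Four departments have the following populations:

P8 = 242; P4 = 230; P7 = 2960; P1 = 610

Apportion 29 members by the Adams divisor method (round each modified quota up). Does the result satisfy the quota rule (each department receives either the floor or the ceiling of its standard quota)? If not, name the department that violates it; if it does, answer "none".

Standard quotas: P8 1.736, P4 1.650, P7 21.237, P1 4.377.
Adams allocation: P8 2, P4 2, P7 20, P1 5.
P7 has quota 21.237 (lower 21, upper 22) but receives 20 — outside the quota interval.

P7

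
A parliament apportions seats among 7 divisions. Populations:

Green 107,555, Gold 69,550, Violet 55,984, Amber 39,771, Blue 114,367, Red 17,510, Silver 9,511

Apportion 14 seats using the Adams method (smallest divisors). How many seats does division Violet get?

2

Standard divisor 414248/14 ≈ 29589.143; standard quotas: Green 3.635, Gold 2.351, Violet 1.892, Amber 1.344, Blue 3.865, Red 0.592, Silver 0.321.
Rounding up gives 4, 3, 2, 2, 4, 1, 1 = 17 seats, so the divisor must be adjusted.
With modified divisor 38900: modified quotas Green 2.765, Gold 1.788, Violet 1.439, Amber 1.022, Blue 2.940, Red 0.450, Silver 0.244.
Rounding up: Green 3, Gold 2, Violet 2, Amber 2, Blue 3, Red 1, Silver 1 (total 14).
Violet receives 2.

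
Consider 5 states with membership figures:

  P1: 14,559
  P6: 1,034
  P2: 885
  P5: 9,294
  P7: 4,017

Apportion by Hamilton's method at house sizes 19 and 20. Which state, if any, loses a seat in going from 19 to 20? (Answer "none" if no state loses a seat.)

At 19 seats: P1 9, P6 1, P2 1, P5 6, P7 2.
At 20 seats: P1 10, P6 1, P2 0, P5 6, P7 3.
P2 drops from 1 to 0.

P2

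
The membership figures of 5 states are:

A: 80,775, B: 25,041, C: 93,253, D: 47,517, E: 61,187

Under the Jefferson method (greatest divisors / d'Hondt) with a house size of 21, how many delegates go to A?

6

Standard divisor 307773/21 ≈ 14655.857; standard quotas: A 5.511, B 1.709, C 6.363, D 3.242, E 4.175.
Rounding down gives 5, 1, 6, 3, 4 = 19 seats, so the divisor must be adjusted.
With modified divisor 12900: modified quotas A 6.262, B 1.941, C 7.229, D 3.683, E 4.743.
Rounding down: A 6, B 1, C 7, D 3, E 4 (total 21).
A receives 6.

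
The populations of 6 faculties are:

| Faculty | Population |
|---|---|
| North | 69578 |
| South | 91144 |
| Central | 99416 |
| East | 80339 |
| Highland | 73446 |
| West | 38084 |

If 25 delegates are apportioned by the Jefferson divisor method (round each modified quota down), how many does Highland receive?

4

Standard divisor 452007/25 ≈ 18080.28; standard quotas: North 3.848, South 5.041, Central 5.499, East 4.443, Highland 4.062, West 2.106.
Rounding down gives 3, 5, 5, 4, 4, 2 = 23 seats, so the divisor must be adjusted.
With modified divisor 16300: modified quotas North 4.269, South 5.592, Central 6.099, East 4.929, Highland 4.506, West 2.336.
Rounding down: North 4, South 5, Central 6, East 4, Highland 4, West 2 (total 25).
Highland receives 4.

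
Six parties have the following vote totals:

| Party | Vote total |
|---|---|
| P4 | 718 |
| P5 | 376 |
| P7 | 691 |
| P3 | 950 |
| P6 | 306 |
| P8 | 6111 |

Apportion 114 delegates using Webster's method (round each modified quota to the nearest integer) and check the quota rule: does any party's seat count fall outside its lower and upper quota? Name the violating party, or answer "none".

P8

Standard quotas: P4 8.944, P5 4.684, P7 8.607, P3 11.833, P6 3.812, P8 76.120.
Webster allocation: P4 9, P5 5, P7 9, P3 12, P6 4, P8 75.
P8 has quota 76.120 (lower 76, upper 77) but receives 75 — outside the quota interval.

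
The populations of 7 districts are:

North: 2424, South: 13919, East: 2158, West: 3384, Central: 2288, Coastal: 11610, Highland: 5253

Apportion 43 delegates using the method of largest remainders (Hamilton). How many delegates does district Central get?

2

The standard divisor is 41036/43 ≈ 954.326.
Standard quotas: North 2.5400, South 14.5852, East 2.2613, West 3.5460, Central 2.3975, Coastal 12.1657, Highland 5.5044.
Lower quotas: North 2, South 14, East 2, West 3, Central 2, Coastal 12, Highland 5 (sum 40, leaving 3 seats).
Remainders in descending order: South 0.5852, West 0.5460, North 0.5400, Highland 0.5044, Central 0.3975, East 0.2613, Coastal 0.1657.
Largest remainders: South, West, North receive the extra seats.
Central receives 2.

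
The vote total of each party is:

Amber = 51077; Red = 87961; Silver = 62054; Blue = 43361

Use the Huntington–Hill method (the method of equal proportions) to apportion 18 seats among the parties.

With divisor 13724: modified quotas Amber 3.722, Red 6.409, Silver 4.522, Blue 3.160.
Geometric-mean thresholds: Amber √(3·4)=3.464, Red √(6·7)=6.481, Silver √(4·5)=4.472, Blue √(3·4)=3.464.
Each quota rounded against its threshold gives Amber 4, Red 6, Silver 5, Blue 3 (total 18).

Amber: 4, Red: 6, Silver: 5, Blue: 3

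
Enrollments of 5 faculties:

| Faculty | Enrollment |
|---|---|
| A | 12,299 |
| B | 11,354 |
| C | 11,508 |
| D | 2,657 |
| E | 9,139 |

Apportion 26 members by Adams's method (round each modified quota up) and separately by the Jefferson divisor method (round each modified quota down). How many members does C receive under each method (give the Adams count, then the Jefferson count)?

Adams: A 7, B 6, C 6, D 2, E 5.
Jefferson: A 7, B 6, C 7, D 1, E 5.
C gets 6 under Adams and 7 under Jefferson.

6 and 7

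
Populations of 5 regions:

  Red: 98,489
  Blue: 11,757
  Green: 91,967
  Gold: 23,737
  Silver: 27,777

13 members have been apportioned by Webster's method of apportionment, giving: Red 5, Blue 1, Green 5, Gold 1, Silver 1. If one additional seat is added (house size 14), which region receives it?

Silver

Priority for the next seat is population ÷ (current seats + 0.5).
Priorities: Red 17907.091, Blue 7838.000, Green 16721.273, Gold 15824.667, Silver 18518.000.
Highest priority: Silver.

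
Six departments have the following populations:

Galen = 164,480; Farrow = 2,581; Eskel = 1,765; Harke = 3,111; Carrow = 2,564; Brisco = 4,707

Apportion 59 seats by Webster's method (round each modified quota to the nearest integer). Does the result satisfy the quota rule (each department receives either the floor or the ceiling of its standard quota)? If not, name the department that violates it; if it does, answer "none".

Galen

Standard quotas: Galen 54.151, Farrow 0.850, Eskel 0.581, Harke 1.024, Carrow 0.844, Brisco 1.550.
Webster allocation: Galen 53, Farrow 1, Eskel 1, Harke 1, Carrow 1, Brisco 2.
Galen has quota 54.151 (lower 54, upper 55) but receives 53 — outside the quota interval.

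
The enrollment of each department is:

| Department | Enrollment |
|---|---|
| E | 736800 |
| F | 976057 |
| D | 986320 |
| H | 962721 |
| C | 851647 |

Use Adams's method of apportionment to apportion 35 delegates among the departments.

E 6; F 7; D 8; H 7; C 7

Standard divisor 4513545/35 ≈ 128958.429; standard quotas: E 5.713, F 7.569, D 7.648, H 7.465, C 6.604.
Rounding up gives 6, 8, 8, 8, 7 = 37 seats, so the divisor must be adjusted.
With modified divisor 140200: modified quotas E 5.255, F 6.962, D 7.035, H 6.867, C 6.075.
Rounding up: E 6, F 7, D 8, H 7, C 7 (total 35).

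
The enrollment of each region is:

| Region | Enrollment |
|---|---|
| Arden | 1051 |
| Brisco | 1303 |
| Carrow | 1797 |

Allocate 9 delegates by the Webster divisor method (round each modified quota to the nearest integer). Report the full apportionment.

Standard divisor 4151/9 ≈ 461.222; standard quotas: Arden 2.279, Brisco 2.825, Carrow 3.896.
Rounding to the nearest integer gives Arden 2, Brisco 3, Carrow 4 — total 9, matching the house size, so no adjustment is needed.

Arden 2, Brisco 3, Carrow 4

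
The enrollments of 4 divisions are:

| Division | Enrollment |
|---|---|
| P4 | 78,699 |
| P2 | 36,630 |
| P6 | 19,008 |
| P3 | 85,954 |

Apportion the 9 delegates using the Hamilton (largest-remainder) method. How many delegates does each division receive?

Standard divisor: 220291 ÷ 9 ≈ 24476.778.
Standard quotas: P4 3.2153, P2 1.4965, P6 0.7766, P3 3.5117.
Lower quotas: P4 3, P2 1, P6 0, P3 3 (sum 7, leaving 2 seats).
Remainders in descending order: P6 0.7766, P3 0.5117, P2 0.4965, P4 0.2153.
The surplus seats go to P6, P3.

P4 3, P2 1, P6 1, P3 4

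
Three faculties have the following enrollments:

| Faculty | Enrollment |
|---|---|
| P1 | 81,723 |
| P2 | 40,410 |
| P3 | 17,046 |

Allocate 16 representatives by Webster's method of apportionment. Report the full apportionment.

P1=9, P2=5, P3=2

Standard divisor 139179/16 ≈ 8698.688; standard quotas: P1 9.395, P2 4.646, P3 1.960.
Rounding to the nearest integer gives P1 9, P2 5, P3 2 — total 16, matching the house size, so no adjustment is needed.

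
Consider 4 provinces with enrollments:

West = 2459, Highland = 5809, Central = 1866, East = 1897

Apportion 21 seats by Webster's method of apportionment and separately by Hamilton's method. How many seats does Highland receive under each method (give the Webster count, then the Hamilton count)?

11 and 10

Webster: West 4, Highland 11, Central 3, East 3.
Hamilton: West 4, Highland 10, Central 3, East 4.
Highland gets 11 under Webster and 10 under Hamilton.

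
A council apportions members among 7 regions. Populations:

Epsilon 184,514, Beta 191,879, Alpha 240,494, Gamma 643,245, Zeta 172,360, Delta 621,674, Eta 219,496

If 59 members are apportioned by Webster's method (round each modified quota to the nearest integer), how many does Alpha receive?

6

Standard divisor 2273662/59 ≈ 38536.644; standard quotas: Epsilon 4.788, Beta 4.979, Alpha 6.241, Gamma 16.692, Zeta 4.473, Delta 16.132, Eta 5.696.
Rounding to the nearest integer gives Epsilon 5, Beta 5, Alpha 6, Gamma 17, Zeta 4, Delta 16, Eta 6 — total 59, matching the house size, so no adjustment is needed.
Alpha receives 6.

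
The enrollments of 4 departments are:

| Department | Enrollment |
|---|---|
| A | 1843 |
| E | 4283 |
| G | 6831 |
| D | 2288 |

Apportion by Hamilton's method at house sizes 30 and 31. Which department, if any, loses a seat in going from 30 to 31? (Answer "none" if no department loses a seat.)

D

At 30 seats: A 4, E 8, G 13, D 5.
At 31 seats: A 4, E 9, G 14, D 4.
D drops from 5 to 4.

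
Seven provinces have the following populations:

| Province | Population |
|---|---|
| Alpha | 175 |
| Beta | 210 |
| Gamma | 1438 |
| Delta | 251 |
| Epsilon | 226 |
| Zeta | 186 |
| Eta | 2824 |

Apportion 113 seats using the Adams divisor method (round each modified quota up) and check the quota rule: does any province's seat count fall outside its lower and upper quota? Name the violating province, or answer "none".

Eta

Standard quotas: Alpha 3.724, Beta 4.469, Gamma 30.602, Delta 5.341, Epsilon 4.809, Zeta 3.958, Eta 60.096.
Adams allocation: Alpha 4, Beta 5, Gamma 30, Delta 6, Epsilon 5, Zeta 4, Eta 59.
Eta has quota 60.096 (lower 60, upper 61) but receives 59 — outside the quota interval.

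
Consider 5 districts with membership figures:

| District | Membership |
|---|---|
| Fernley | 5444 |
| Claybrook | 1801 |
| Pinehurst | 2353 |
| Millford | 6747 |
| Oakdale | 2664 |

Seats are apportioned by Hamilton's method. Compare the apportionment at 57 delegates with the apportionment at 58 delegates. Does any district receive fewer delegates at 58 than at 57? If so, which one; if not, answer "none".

At 57 seats: Fernley 16, Claybrook 6, Pinehurst 7, Millford 20, Oakdale 8.
At 58 seats: Fernley 17, Claybrook 5, Pinehurst 7, Millford 21, Oakdale 8.
Claybrook drops from 6 to 5.

Claybrook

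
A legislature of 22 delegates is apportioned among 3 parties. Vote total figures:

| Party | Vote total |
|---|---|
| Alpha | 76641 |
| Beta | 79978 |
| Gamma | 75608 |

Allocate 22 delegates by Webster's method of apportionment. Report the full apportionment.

Standard divisor 232227/22 ≈ 10555.773; standard quotas: Alpha 7.261, Beta 7.577, Gamma 7.163.
Rounding to the nearest integer gives Alpha 7, Beta 8, Gamma 7 — total 22, matching the house size, so no adjustment is needed.

Alpha: 7; Beta: 8; Gamma: 7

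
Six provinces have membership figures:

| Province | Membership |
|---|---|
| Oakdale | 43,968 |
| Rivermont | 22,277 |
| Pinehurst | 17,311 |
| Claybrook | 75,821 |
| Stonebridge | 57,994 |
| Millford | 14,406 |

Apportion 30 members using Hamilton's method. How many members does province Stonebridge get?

The standard divisor is 231777/30 ≈ 7725.9.
Standard quotas: Oakdale 5.6910, Rivermont 2.8834, Pinehurst 2.2406, Claybrook 9.8139, Stonebridge 7.5064, Millford 1.8646.
Lower quotas: Oakdale 5, Rivermont 2, Pinehurst 2, Claybrook 9, Stonebridge 7, Millford 1 (sum 26, leaving 4 seats).
Remainders in descending order: Rivermont 0.8834, Millford 0.8646, Claybrook 0.8139, Oakdale 0.6910, Stonebridge 0.5064, Pinehurst 0.2406.
The surplus seats go to Rivermont, Millford, Claybrook, Oakdale.
Stonebridge receives 7.

7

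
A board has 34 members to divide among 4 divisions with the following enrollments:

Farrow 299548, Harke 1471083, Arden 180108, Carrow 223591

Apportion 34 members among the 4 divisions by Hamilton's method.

Farrow 5, Harke 23, Arden 3, Carrow 3

The standard divisor is 2174330/34 ≈ 63950.882.
Standard quotas: Farrow 4.6840, Harke 23.0033, Arden 2.8163, Carrow 3.4963.
Lower quotas: Farrow 4, Harke 23, Arden 2, Carrow 3 (sum 32, leaving 2 seats).
Remainders in descending order: Arden 0.8163, Farrow 0.6840, Carrow 0.4963, Harke 0.0033.
Largest remainders: Arden, Farrow receive the extra seats.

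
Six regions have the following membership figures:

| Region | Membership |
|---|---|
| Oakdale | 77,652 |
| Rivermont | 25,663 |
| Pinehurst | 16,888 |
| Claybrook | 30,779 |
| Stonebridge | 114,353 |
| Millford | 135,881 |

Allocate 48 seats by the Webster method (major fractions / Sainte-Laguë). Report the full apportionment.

Oakdale: 9, Rivermont: 3, Pinehurst: 2, Claybrook: 4, Stonebridge: 14, Millford: 16

Standard divisor 401216/48 ≈ 8358.667; standard quotas: Oakdale 9.290, Rivermont 3.070, Pinehurst 2.020, Claybrook 3.682, Stonebridge 13.681, Millford 16.256.
Rounding to the nearest integer gives Oakdale 9, Rivermont 3, Pinehurst 2, Claybrook 4, Stonebridge 14, Millford 16 — total 48, matching the house size, so no adjustment is needed.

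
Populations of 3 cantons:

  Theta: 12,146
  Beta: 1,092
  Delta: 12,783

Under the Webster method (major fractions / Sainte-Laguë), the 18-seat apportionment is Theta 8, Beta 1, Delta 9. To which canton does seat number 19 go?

Theta

Priority for the next seat is population ÷ (current seats + 0.5).
Priorities: Theta 1428.941, Beta 728.000, Delta 1345.579.
Highest priority: Theta.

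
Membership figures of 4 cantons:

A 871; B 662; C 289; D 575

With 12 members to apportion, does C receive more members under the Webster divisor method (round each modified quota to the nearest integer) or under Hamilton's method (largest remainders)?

Webster: A 5, B 3, C 1, D 3.
Hamilton: A 4, B 3, C 2, D 3.
C gets 1 under Webster and 2 under Hamilton.

Hamilton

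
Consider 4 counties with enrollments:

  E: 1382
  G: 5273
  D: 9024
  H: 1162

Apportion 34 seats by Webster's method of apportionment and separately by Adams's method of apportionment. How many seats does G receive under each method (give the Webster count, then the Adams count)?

Webster: E 3, G 11, D 18, H 2.
Adams: E 3, G 10, D 18, H 3.
G gets 11 under Webster and 10 under Adams.

11 and 10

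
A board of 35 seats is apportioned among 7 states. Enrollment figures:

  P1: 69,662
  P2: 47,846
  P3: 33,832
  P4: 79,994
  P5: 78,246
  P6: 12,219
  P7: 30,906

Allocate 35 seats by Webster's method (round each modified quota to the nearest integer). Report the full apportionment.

P1=7; P2=5; P3=3; P4=8; P5=8; P6=1; P7=3

Standard divisor 352705/35 ≈ 10077.286; standard quotas: P1 6.913, P2 4.748, P3 3.357, P4 7.938, P5 7.765, P6 1.213, P7 3.067.
Rounding to the nearest integer gives P1 7, P2 5, P3 3, P4 8, P5 8, P6 1, P7 3 — total 35, matching the house size, so no adjustment is needed.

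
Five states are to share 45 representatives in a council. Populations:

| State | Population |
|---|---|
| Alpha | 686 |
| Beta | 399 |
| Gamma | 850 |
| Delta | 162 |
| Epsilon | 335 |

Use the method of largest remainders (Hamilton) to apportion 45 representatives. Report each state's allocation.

Alpha=13; Beta=7; Gamma=16; Delta=3; Epsilon=6

The standard divisor is 2432/45 ≈ 54.044.
Standard quotas: Alpha 12.693, Beta 7.383, Gamma 15.728, Delta 2.998, Epsilon 6.199.
Lower quotas: Alpha 12, Beta 7, Gamma 15, Delta 2, Epsilon 6 (sum 42, leaving 3 seats).
Remainders in descending order: Delta 0.998, Gamma 0.728, Alpha 0.693, Beta 0.383, Epsilon 0.199.
Largest remainders: Delta, Gamma, Alpha receive the extra seats.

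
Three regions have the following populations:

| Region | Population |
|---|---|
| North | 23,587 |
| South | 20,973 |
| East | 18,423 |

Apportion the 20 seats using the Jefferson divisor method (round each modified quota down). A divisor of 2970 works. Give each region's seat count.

With modified divisor 2970: modified quotas North 7.942, South 7.062, East 6.203.
Rounding down: North 7, South 7, East 6 (total 20).

North 7, South 7, East 6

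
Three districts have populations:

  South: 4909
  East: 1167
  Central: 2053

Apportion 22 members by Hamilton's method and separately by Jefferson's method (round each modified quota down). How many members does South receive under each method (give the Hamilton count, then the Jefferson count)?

13 and 14

Hamilton: South 13, East 3, Central 6.
Jefferson: South 14, East 3, Central 5.
South gets 13 under Hamilton and 14 under Jefferson.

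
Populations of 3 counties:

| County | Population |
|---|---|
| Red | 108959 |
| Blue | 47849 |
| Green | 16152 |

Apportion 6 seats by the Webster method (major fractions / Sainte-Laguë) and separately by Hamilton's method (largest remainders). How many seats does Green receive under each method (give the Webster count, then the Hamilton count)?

1 and 0

Webster: Red 3, Blue 2, Green 1.
Hamilton: Red 4, Blue 2, Green 0.
Green gets 1 under Webster and 0 under Hamilton.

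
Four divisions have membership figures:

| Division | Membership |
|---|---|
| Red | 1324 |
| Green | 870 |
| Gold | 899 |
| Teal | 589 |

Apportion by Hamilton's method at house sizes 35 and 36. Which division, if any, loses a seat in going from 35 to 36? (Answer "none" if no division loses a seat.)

At 35 seats: Red 13, Green 8, Gold 8, Teal 6.
At 36 seats: Red 13, Green 8, Gold 9, Teal 6.
No division's allocation decreased.

none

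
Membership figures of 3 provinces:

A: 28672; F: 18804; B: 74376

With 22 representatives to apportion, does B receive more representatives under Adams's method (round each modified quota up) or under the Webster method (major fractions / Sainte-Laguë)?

Adams: A 5, F 4, B 13.
Webster: A 5, F 3, B 14.
B gets 13 under Adams and 14 under Webster.

Webster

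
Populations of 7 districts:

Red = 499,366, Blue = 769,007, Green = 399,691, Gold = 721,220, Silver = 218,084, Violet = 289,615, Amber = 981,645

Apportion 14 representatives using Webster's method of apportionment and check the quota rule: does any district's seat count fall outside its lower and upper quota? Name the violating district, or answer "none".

Standard quotas: Red 1.802, Blue 2.776, Green 1.443, Gold 2.603, Silver 0.787, Violet 1.045, Amber 3.543.
Webster allocation: Red 2, Blue 3, Green 1, Gold 3, Silver 1, Violet 1, Amber 3.
Every allocation lies between the lower and upper quota.

none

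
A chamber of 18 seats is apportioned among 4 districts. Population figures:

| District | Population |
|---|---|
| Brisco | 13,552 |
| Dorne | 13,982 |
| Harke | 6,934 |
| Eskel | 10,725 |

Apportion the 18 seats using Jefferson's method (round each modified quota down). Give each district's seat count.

Standard divisor 45193/18 ≈ 2510.722; standard quotas: Brisco 5.398, Dorne 5.569, Harke 2.762, Eskel 4.272.
Rounding down gives 5, 5, 2, 4 = 16 seats, so the divisor must be adjusted.
With modified divisor 2280: modified quotas Brisco 5.944, Dorne 6.132, Harke 3.041, Eskel 4.704.
Rounding down: Brisco 5, Dorne 6, Harke 3, Eskel 4 (total 18).

Brisco=5; Dorne=6; Harke=3; Eskel=4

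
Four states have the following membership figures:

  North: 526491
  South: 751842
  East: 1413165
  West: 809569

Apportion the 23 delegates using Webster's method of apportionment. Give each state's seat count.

Standard divisor 3501067/23 ≈ 152220.304; standard quotas: North 3.459, South 4.939, East 9.284, West 5.318.
Rounding to the nearest integer gives 3, 5, 9, 5 = 22 seats, so the divisor must be adjusted.
With modified divisor 149256: modified quotas North 3.527, South 5.037, East 9.468, West 5.424.
Rounding to the nearest integer: North 4, South 5, East 9, West 5 (total 23).

North: 4, South: 5, East: 9, West: 5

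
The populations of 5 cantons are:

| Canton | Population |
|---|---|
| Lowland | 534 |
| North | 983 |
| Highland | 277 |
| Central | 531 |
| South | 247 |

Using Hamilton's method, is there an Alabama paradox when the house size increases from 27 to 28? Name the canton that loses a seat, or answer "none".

At 27 seats: Lowland 6, North 10, Highland 3, Central 5, South 3.
At 28 seats: Lowland 6, North 11, Highland 3, Central 6, South 2.
South drops from 3 to 2.

South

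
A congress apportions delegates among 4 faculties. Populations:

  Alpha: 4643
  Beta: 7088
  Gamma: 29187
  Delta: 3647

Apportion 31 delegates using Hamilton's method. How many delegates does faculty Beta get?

5

Standard divisor: 44565 ÷ 31 ≈ 1437.581.
Standard quotas: Alpha 3.2297, Beta 4.9305, Gamma 20.3029, Delta 2.5369.
Lower quotas: Alpha 3, Beta 4, Gamma 20, Delta 2 (sum 29, leaving 2 seats).
Remainders in descending order: Beta 0.9305, Delta 0.5369, Gamma 0.3029, Alpha 0.2297.
Largest remainders: Beta, Delta receive the extra seats.
Beta receives 5.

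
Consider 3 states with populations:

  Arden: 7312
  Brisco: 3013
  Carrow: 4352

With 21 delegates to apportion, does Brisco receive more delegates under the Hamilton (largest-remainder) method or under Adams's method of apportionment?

Adams

Hamilton: Arden 11, Brisco 4, Carrow 6.
Adams: Arden 10, Brisco 5, Carrow 6.
Brisco gets 4 under Hamilton and 5 under Adams.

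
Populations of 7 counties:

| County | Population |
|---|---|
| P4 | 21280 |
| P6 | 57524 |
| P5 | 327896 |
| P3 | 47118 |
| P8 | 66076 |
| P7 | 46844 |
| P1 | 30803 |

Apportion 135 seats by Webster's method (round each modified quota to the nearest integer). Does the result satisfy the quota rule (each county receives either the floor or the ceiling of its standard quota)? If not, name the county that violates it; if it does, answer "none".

P5

Standard quotas: P4 4.808, P6 12.996, P5 74.080, P3 10.645, P8 14.928, P7 10.583, P1 6.959.
Webster allocation: P4 5, P6 13, P5 73, P3 11, P8 15, P7 11, P1 7.
P5 has quota 74.080 (lower 74, upper 75) but receives 73 — outside the quota interval.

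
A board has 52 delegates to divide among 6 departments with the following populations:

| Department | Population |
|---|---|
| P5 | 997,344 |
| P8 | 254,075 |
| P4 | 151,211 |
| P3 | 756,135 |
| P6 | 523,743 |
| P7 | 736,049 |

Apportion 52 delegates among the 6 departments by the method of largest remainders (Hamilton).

The standard divisor is 3418557/52 ≈ 65741.481.
Standard quotas: P5 15.1707, P8 3.8648, P4 2.3001, P3 11.5016, P6 7.9667, P7 11.1961.
Lower quotas: P5 15, P8 3, P4 2, P3 11, P6 7, P7 11 (sum 49, leaving 3 seats).
Remainders in descending order: P6 0.9667, P8 0.8648, P3 0.5016, P4 0.3001, P7 0.1961, P5 0.1707.
Largest remainders: P6, P8, P3 receive the extra seats.

P5 15; P8 4; P4 2; P3 12; P6 8; P7 11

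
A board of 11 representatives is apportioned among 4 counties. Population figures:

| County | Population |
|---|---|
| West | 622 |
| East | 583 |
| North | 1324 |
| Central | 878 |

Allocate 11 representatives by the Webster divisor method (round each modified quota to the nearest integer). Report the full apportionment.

West 2, East 2, North 4, Central 3

Standard divisor 3407/11 ≈ 309.727; standard quotas: West 2.008, East 1.882, North 4.275, Central 2.835.
Rounding to the nearest integer gives West 2, East 2, North 4, Central 3 — total 11, matching the house size, so no adjustment is needed.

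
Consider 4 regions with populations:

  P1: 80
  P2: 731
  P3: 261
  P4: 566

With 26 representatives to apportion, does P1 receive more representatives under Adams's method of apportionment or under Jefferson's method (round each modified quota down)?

Adams

Adams: P1 2, P2 11, P3 4, P4 9.
Jefferson: P1 1, P2 12, P3 4, P4 9.
P1 gets 2 under Adams and 1 under Jefferson.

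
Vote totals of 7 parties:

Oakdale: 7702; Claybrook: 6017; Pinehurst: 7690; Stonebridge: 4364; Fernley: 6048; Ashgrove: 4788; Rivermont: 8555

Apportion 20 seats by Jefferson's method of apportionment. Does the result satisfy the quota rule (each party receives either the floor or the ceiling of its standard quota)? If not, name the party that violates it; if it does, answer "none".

Standard quotas: Oakdale 3.411, Claybrook 2.665, Pinehurst 3.405, Stonebridge 1.933, Fernley 2.678, Ashgrove 2.120, Rivermont 3.788.
Jefferson allocation: Oakdale 3, Claybrook 3, Pinehurst 3, Stonebridge 2, Fernley 3, Ashgrove 2, Rivermont 4.
Every allocation lies between the lower and upper quota.

none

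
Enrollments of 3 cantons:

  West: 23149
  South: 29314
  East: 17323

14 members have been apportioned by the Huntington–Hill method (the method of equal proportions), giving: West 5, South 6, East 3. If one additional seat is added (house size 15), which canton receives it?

East

Priority for the next seat is population ÷ (√(s·(s+1))).
Priorities: West 4226.410, South 4523.248, East 5000.719.
Highest priority: East.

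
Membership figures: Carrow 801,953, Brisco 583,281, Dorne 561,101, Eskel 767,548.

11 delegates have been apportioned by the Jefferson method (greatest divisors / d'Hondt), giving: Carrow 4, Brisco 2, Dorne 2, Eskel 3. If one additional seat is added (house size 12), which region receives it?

Brisco

Priority for the next seat is population ÷ (current seats + 1).
Priorities: Carrow 160390.600, Brisco 194427.000, Dorne 187033.667, Eskel 191887.000.
Highest priority: Brisco.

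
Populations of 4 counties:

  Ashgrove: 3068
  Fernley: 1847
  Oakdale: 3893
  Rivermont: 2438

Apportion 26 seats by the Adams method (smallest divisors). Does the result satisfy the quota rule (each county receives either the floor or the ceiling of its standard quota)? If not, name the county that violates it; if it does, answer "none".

Standard quotas: Ashgrove 7.093, Fernley 4.270, Oakdale 9.000, Rivermont 5.636.
Adams allocation: Ashgrove 7, Fernley 4, Oakdale 9, Rivermont 6.
Every allocation lies between the lower and upper quota.

none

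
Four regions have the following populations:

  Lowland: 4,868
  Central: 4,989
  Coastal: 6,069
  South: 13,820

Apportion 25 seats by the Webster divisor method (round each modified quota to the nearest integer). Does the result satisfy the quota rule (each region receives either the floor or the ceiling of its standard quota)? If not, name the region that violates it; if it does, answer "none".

none

Standard quotas: Lowland 4.091, Central 4.193, Coastal 5.101, South 11.615.
Webster allocation: Lowland 4, Central 4, Coastal 5, South 12.
Every allocation lies between the lower and upper quota.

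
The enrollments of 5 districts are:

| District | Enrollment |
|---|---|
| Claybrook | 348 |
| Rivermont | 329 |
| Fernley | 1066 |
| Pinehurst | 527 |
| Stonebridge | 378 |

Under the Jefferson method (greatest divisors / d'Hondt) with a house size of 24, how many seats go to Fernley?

Standard divisor 2648/24 ≈ 110.333; standard quotas: Claybrook 3.154, Rivermont 2.982, Fernley 9.662, Pinehurst 4.776, Stonebridge 3.426.
Rounding down gives 3, 2, 9, 4, 3 = 21 seats, so the divisor must be adjusted.
With modified divisor 100: modified quotas Claybrook 3.480, Rivermont 3.290, Fernley 10.660, Pinehurst 5.270, Stonebridge 3.780.
Rounding down: Claybrook 3, Rivermont 3, Fernley 10, Pinehurst 5, Stonebridge 3 (total 24).
Fernley receives 10.

10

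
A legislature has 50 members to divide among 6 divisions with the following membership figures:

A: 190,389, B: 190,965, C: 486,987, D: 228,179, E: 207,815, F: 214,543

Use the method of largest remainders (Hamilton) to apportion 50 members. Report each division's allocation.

Standard divisor: 1518878 ÷ 50 ≈ 30377.56.
Standard quotas: A 6.2674, B 6.2864, C 16.0311, D 7.5114, E 6.8411, F 7.0625.
Lower quotas: A 6, B 6, C 16, D 7, E 6, F 7 (sum 48, leaving 2 seats).
Remainders in descending order: E 0.8411, D 0.5114, B 0.2864, A 0.2674, F 0.0625, C 0.0311.
The surplus seats go to E, D.

A=6; B=6; C=16; D=8; E=7; F=7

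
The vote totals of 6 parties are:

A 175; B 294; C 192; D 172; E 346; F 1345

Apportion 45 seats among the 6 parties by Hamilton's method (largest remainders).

Standard divisor: 2524 ÷ 45 ≈ 56.089.
Standard quotas: A 3.120, B 5.242, C 3.423, D 3.067, E 6.169, F 23.980.
Lower quotas: A 3, B 5, C 3, D 3, E 6, F 23 (sum 43, leaving 2 seats).
Remainders in descending order: F 0.980, C 0.423, B 0.242, E 0.169, A 0.120, D 0.067.
Largest remainders: F, C receive the extra seats.

A=3; B=5; C=4; D=3; E=6; F=24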